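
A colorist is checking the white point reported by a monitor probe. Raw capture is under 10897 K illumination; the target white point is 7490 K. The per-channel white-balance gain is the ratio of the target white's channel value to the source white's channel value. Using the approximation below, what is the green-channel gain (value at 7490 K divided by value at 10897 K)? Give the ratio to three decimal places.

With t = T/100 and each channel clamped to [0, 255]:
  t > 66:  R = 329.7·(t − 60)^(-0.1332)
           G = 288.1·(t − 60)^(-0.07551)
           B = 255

1.094

At 10897 K (t = 108.97):
  G = 288.1·(108.97 − 60)^(-0.07551) = 288.1·48.97^(-0.07551) = 288.1·0.74541 = 214.752.
At 7490 K (t = 74.9):
  G = 288.1·(74.9 − 60)^(-0.07551) = 288.1·14.9^(-0.07551) = 288.1·0.81548 = 234.939.
Gain = 234.939 / 214.752 = 1.0940 → 1.094.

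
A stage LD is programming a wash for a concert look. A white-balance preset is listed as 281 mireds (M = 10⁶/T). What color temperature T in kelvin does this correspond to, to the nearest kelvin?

T = 10⁶ / 281 = 3558.72 K → 3559 K.

3559 K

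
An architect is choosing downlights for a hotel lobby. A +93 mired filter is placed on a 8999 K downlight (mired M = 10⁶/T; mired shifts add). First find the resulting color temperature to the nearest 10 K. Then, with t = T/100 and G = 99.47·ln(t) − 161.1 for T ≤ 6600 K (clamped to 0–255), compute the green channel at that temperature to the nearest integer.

226

M_in = 10⁶/8999 = 111.12; M_out = 111.12 + (+93) = 204.12.
T_out = 10⁶/204.12 = 4899.0 K → 4900 K; t = 49.
G = 99.47·ln 49 − 161.1 = 99.47·3.8918 − 161.1 = 226.019.
Rounded: 226.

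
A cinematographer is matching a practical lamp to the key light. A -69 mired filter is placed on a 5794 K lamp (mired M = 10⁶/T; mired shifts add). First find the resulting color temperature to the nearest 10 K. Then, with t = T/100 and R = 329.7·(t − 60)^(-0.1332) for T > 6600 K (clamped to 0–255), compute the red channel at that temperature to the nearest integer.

M_in = 10⁶/5794 = 172.59; M_out = 172.59 + (-69) = 103.59.
T_out = 10⁶/103.59 = 9653.2 K → 9650 K; t = 96.5.
R = 329.7·(96.5 − 60)^(-0.1332) = 329.7·36.5^(-0.1332) = 329.7·0.61930 = 204.184.
Rounded: 204.

204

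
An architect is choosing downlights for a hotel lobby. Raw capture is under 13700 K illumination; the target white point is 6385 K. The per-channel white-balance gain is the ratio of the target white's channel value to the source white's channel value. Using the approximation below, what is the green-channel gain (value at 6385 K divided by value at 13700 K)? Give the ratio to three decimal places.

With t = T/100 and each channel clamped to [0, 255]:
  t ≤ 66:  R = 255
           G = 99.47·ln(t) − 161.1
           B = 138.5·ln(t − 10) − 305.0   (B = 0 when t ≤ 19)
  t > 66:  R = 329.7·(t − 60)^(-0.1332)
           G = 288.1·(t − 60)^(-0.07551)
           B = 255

1.216

At 13700 K (t = 137):
  G = 288.1·(137 − 60)^(-0.07551) = 288.1·77^(-0.07551) = 288.1·0.72036 = 207.536.
At 6385 K (t = 63.85):
  G = 99.47·ln 63.85 − 161.1 = 99.47·4.1565 − 161.1 = 252.351.
Gain = 252.351 / 207.536 = 1.2159 → 1.216.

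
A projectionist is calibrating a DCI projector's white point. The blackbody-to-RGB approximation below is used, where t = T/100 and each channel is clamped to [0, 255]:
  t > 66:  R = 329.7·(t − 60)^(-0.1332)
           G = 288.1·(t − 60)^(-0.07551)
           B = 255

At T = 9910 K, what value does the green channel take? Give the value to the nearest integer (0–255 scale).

t = 9910/100 = 99.1; the t > 66 branch applies.
G = 288.1·(99.1 − 60)^(-0.07551) = 288.1·39.1^(-0.07551) = 288.1·0.75818 = 218.433.
Rounded: 218.

218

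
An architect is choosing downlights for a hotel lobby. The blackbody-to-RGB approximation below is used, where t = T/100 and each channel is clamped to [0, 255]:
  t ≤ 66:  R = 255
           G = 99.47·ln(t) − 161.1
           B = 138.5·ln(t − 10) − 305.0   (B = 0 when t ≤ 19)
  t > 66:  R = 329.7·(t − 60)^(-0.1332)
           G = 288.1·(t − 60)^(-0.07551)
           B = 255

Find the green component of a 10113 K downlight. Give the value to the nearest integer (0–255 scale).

t = 10113/100 = 101.13; the t > 66 branch applies.
G = 288.1·(101.13 − 60)^(-0.07551) = 288.1·41.13^(-0.07551) = 288.1·0.75529 = 217.600.
Rounded: 218.

218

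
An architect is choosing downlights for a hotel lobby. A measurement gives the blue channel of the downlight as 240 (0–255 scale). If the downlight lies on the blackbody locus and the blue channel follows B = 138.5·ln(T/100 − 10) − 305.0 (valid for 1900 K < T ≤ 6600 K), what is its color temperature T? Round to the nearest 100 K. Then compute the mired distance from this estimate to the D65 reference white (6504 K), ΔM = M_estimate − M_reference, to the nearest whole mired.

ln(t − 10) = (240 + 305.0) / 138.5 = 3.9350.
t − 10 = e^3.9350 = 51.163, so t = 61.163.
T = 100·t = 6116 K → 6100 K to the nearest 100 K.
M_estimate = 10⁶/6100 = 163.93; M_reference = 10⁶/6504 = 153.75.
ΔM = 163.93 − 153.75 = 10.18 → +10 mireds.

+10 mireds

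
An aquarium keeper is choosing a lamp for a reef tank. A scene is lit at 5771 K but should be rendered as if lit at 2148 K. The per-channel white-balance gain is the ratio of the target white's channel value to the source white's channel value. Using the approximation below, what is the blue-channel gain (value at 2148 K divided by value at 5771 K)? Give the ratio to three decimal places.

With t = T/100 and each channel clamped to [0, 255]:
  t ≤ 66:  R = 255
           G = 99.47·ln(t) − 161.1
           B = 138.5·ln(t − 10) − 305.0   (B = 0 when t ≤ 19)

0.143

At 5771 K (t = 57.71):
  B = 138.5·ln(57.71 − 10) − 305.0 = 138.5·ln 47.71 − 305.0 = 138.5·3.8651 − 305.0 = 230.322.
At 2148 K (t = 21.48):
  B = 138.5·ln(21.48 − 10) − 305.0 = 138.5·ln 11.48 − 305.0 = 138.5·2.4406 − 305.0 = 33.024.
Gain = 33.024 / 230.322 = 0.1434 → 0.143.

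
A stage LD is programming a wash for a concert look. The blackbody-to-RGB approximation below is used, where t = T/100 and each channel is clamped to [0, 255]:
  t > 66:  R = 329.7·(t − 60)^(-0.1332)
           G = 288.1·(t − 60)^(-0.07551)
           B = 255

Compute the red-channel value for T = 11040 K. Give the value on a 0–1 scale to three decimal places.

0.767

t = 11040/100 = 110.4; the t > 66 branch applies.
R = 329.7·(110.4 − 60)^(-0.1332) = 329.7·50.4^(-0.1332) = 329.7·0.59325 = 195.594.
On a 0–1 scale: 195.594/255 = 0.7670 → 0.767.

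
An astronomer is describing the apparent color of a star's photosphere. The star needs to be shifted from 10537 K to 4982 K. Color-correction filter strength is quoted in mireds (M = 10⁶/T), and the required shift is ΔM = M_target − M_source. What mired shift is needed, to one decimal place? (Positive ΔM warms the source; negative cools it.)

M_source = 10⁶/10537 = 94.904; M_target = 10⁶/4982 = 200.723.
ΔM = 200.723 − 94.904 = 105.819 → +105.8 mireds, a warming shift.

+105.8 mireds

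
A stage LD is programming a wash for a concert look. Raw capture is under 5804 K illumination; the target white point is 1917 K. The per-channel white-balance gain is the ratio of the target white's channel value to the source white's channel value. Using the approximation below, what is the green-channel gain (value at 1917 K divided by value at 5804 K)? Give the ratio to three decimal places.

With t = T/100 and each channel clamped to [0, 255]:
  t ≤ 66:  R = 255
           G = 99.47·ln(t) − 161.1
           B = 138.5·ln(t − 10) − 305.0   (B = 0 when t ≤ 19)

0.546

At 5804 K (t = 58.04):
  G = 99.47·ln 58.04 − 161.1 = 99.47·4.0611 − 161.1 = 242.861.
At 1917 K (t = 19.17):
  G = 99.47·ln 19.17 − 161.1 = 99.47·2.9533 − 161.1 = 132.669.
Gain = 132.669 / 242.861 = 0.5463 → 0.546.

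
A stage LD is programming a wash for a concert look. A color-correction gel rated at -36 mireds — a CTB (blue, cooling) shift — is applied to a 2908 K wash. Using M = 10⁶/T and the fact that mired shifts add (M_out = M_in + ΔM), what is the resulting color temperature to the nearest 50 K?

M_in = 10⁶/2908 = 343.88 mireds.
M_out = 343.88 + (-36) = 307.88 mireds.
T_out = 10⁶/307.88 = 3248.0 K → 3250 K.

3250 K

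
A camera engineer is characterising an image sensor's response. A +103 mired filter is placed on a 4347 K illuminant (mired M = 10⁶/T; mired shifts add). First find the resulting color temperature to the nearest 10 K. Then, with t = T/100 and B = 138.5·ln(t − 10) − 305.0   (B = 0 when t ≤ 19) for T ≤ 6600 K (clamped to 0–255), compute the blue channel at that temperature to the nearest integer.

M_in = 10⁶/4347 = 230.04; M_out = 230.04 + (+103) = 333.04.
T_out = 10⁶/333.04 = 3002.6 K → 3000 K; t = 30.
B = 138.5·ln(30 − 10) − 305.0 = 138.5·ln 20 − 305.0 = 138.5·2.9957 − 305.0 = 109.909.
Rounded: 110.

110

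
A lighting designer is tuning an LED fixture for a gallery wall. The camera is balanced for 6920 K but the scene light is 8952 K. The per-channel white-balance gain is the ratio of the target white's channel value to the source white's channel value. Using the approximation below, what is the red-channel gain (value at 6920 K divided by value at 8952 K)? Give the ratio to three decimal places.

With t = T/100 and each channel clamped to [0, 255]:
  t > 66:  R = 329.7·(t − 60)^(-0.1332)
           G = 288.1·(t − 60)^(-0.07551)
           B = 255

1.168

At 8952 K (t = 89.52):
  R = 329.7·(89.52 − 60)^(-0.1332) = 329.7·29.52^(-0.1332) = 329.7·0.63706 = 210.039.
At 6920 K (t = 69.2):
  R = 329.7·(69.2 − 60)^(-0.1332) = 329.7·9.2^(-0.1332) = 329.7·0.74409 = 245.325.
Gain = 245.325 / 210.039 = 1.1680 → 1.168.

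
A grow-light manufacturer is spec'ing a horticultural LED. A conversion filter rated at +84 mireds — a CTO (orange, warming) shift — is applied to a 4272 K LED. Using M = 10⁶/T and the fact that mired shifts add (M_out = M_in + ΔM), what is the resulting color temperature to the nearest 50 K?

3150 K

M_in = 10⁶/4272 = 234.08 mireds.
M_out = 234.08 + (+84) = 318.08 mireds.
T_out = 10⁶/318.08 = 3143.8 K → 3150 K.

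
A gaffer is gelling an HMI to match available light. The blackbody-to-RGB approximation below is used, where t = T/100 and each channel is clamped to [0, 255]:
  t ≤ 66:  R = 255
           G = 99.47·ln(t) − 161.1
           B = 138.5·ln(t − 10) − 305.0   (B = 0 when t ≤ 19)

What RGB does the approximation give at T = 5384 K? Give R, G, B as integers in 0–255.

R=255, G=235, B=219

t = 5384/100 = 53.84; the t ≤ 66 branch applies.
R = 255 by definition for t ≤ 66.
G = 99.47·ln 53.84 − 161.1 = 99.47·3.9860 − 161.1 = 235.389.
B = 138.5·ln(53.84 − 10) − 305.0 = 138.5·ln 43.84 − 305.0 = 138.5·3.7805 − 305.0 = 218.606.
Rounded: (255, 235, 219).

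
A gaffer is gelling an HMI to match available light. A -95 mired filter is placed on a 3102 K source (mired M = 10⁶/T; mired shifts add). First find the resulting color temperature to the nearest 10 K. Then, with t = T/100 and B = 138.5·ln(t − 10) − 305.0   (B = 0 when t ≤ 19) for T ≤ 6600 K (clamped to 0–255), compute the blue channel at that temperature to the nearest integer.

183

M_in = 10⁶/3102 = 322.37; M_out = 322.37 + (-95) = 227.37.
T_out = 10⁶/227.37 = 4398.1 K → 4400 K; t = 44.
B = 138.5·ln(44 − 10) − 305.0 = 138.5·ln 34 − 305.0 = 138.5·3.5264 − 305.0 = 183.401.
Rounded: 183.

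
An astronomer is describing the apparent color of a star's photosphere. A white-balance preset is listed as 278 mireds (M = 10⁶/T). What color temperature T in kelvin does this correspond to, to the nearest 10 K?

3600 K

T = 10⁶ / 278 = 3597.12 K → 3600 K.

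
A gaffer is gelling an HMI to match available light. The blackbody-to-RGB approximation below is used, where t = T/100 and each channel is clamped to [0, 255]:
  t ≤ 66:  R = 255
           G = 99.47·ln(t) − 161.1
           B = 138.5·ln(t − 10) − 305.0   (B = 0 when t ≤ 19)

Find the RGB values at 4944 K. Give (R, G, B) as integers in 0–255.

(255, 227, 204)

t = 4944/100 = 49.44; the t ≤ 66 branch applies.
R = 255 by definition for t ≤ 66.
G = 99.47·ln 49.44 − 161.1 = 99.47·3.9008 − 161.1 = 226.909.
B = 138.5·ln(49.44 − 10) − 305.0 = 138.5·ln 39.44 − 305.0 = 138.5·3.6748 − 305.0 = 203.957.
Rounded: (255, 227, 204).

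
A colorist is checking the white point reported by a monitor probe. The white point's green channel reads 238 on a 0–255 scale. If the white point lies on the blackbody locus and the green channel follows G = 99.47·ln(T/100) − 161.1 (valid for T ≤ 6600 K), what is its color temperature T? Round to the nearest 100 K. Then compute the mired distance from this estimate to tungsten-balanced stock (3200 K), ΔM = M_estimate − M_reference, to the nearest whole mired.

ln t = (238 + 161.1) / 99.47 = 4.0123.
t = e^4.0123 = 55.272.
T = 100·t = 5527 K → 5500 K to the nearest 100 K.
M_estimate = 10⁶/5500 = 181.82; M_reference = 10⁶/3200 = 312.50.
ΔM = 181.82 − 312.50 = -130.68 → -131 mireds.

-131 mireds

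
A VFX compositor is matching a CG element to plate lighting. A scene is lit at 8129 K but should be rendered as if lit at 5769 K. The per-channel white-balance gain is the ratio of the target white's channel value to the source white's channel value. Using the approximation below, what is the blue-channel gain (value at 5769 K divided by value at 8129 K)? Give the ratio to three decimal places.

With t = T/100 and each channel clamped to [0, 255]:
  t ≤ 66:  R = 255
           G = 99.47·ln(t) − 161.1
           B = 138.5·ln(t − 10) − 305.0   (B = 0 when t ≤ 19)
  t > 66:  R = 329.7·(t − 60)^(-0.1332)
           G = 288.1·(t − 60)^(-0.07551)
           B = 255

At 8129 K (t = 81.29):
  B = 255 by definition for t > 66.
At 5769 K (t = 57.69):
  B = 138.5·ln(57.69 − 10) − 305.0 = 138.5·ln 47.69 − 305.0 = 138.5·3.8647 − 305.0 = 230.264.
Gain = 230.264 / 255.000 = 0.9030 → 0.903.

0.903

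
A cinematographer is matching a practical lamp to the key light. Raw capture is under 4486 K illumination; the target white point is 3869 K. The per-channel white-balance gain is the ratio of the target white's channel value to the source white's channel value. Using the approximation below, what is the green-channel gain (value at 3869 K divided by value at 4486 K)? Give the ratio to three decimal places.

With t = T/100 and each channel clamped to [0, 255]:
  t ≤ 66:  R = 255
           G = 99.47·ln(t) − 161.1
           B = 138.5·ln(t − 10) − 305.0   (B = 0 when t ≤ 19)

0.932

At 4486 K (t = 44.86):
  G = 99.47·ln 44.86 − 161.1 = 99.47·3.8035 − 161.1 = 217.239.
At 3869 K (t = 38.69):
  G = 99.47·ln 38.69 − 161.1 = 99.47·3.6556 − 161.1 = 202.521.
Gain = 202.521 / 217.239 = 0.9322 → 0.932.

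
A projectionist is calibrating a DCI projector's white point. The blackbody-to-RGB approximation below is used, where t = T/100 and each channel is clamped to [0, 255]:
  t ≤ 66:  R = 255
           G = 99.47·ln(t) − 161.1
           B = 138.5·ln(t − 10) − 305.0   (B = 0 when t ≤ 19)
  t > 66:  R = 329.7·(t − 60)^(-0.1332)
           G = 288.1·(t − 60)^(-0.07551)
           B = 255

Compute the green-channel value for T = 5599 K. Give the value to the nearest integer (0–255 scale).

239

t = 5599/100 = 55.99; the t ≤ 66 branch applies.
G = 99.47·ln 55.99 − 161.1 = 99.47·4.0252 − 161.1 = 239.284.
Rounded: 239.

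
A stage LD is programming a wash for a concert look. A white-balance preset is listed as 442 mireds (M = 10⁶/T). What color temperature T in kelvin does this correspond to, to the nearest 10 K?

T = 10⁶ / 442 = 2262.44 K → 2260 K.

2260 K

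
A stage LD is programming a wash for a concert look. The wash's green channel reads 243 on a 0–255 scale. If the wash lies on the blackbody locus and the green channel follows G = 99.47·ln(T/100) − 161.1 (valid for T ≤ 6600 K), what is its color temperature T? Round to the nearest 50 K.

ln t = (243 + 161.1) / 99.47 = 4.0625.
t = e^4.0625 = 58.121.
T = 100·t = 5812 K → 5800 K to the nearest 50 K.

5800 K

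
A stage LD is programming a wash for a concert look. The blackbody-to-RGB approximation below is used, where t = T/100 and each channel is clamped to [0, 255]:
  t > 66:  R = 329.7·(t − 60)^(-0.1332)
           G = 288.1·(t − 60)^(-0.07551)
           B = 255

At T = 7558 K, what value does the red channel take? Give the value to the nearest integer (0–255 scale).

229

t = 7558/100 = 75.58; the t > 66 branch applies.
R = 329.7·(75.58 − 60)^(-0.1332) = 329.7·15.58^(-0.1332) = 329.7·0.69367 = 228.701.
Rounded: 229.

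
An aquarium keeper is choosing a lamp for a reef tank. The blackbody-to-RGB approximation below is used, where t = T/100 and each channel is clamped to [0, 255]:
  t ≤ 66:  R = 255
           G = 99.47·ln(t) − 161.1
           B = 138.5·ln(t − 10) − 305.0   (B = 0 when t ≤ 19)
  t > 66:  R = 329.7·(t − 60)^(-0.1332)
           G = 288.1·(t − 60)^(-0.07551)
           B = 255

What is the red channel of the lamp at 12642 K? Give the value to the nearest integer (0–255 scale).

189

t = 12642/100 = 126.42; the t > 66 branch applies.
R = 329.7·(126.42 − 60)^(-0.1332) = 329.7·66.42^(-0.1332) = 329.7·0.57183 = 188.534.
Rounded: 189.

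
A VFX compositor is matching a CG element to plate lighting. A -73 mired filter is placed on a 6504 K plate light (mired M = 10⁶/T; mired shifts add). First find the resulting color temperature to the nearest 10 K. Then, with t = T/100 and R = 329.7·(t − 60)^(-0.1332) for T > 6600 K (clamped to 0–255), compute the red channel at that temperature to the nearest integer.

190

M_in = 10⁶/6504 = 153.75; M_out = 153.75 + (-73) = 80.75.
T_out = 10⁶/80.75 = 12383.7 K → 12380 K; t = 123.8.
R = 329.7·(123.8 − 60)^(-0.1332) = 329.7·63.8^(-0.1332) = 329.7·0.57491 = 189.547.
Rounded: 190.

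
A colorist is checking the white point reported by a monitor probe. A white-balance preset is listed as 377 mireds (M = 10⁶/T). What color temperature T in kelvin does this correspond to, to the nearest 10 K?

2650 K

T = 10⁶ / 377 = 2652.52 K → 2650 K.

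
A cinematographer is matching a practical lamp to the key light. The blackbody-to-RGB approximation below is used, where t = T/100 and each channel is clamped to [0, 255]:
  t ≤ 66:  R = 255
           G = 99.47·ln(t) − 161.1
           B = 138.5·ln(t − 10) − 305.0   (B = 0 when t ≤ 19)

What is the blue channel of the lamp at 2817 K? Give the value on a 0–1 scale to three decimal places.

0.379

t = 2817/100 = 28.17; the t ≤ 66 branch applies.
B = 138.5·ln(28.17 − 10) − 305.0 = 138.5·ln 18.17 − 305.0 = 138.5·2.8998 − 305.0 = 96.618.
On a 0–1 scale: 96.618/255 = 0.3789 → 0.379.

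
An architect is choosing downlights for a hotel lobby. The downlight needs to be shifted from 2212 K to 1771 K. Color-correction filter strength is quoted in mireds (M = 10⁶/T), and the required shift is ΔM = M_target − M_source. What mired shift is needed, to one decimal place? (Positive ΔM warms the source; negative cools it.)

M_source = 10⁶/2212 = 452.080; M_target = 10⁶/1771 = 564.653.
ΔM = 564.653 − 452.080 = 112.573 → +112.6 mireds, a warming shift.

+112.6 mireds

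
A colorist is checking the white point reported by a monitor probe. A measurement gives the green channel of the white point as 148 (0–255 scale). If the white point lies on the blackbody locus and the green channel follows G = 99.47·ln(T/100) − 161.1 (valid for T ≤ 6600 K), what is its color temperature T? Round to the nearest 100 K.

2200 K

ln t = (148 + 161.1) / 99.47 = 3.1075.
t = e^3.1075 = 22.364.
T = 100·t = 2236 K → 2200 K to the nearest 100 K.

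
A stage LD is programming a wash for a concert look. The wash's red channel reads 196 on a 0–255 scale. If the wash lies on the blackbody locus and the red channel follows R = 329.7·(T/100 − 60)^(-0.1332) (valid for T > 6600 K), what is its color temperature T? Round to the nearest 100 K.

(t − 60)^(-0.1332) = 196/329.7 = 0.59448.
t − 60 = 0.59448^(1/-0.1332) = 0.59448^(-7.508) = 49.621, so t = 109.621.
T = 100·t = 10962 K → 11000 K to the nearest 100 K.

11000 K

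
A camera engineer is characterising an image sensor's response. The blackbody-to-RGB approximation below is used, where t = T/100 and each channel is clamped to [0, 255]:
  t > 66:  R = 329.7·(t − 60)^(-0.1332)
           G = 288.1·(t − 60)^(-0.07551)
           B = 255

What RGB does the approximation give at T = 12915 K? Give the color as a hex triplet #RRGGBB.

#BCD1FF

t = 12915/100 = 129.15; the t > 66 branch applies.
R = 329.7·(129.15 − 60)^(-0.1332) = 329.7·69.15^(-0.1332) = 329.7·0.56877 = 187.525.
G = 288.1·(129.15 − 60)^(-0.07551) = 288.1·69.15^(-0.07551) = 288.1·0.72624 = 209.228.
B = 255 by definition for t > 66.
Rounded: (188, 209, 255).
In hex: #BCD1FF.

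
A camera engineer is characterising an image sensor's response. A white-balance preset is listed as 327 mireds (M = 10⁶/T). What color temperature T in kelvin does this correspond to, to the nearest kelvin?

T = 10⁶ / 327 = 3058.10 K → 3058 K.

3058 K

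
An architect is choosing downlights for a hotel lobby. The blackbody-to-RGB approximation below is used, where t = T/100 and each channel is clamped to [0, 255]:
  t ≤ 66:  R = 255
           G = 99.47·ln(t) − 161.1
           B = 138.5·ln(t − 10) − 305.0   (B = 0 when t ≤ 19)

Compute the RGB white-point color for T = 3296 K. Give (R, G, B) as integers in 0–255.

(255, 187, 129)

t = 3296/100 = 32.96; the t ≤ 66 branch applies.
R = 255 by definition for t ≤ 66.
G = 99.47·ln 32.96 − 161.1 = 99.47·3.4953 − 161.1 = 186.577.
B = 138.5·ln(32.96 − 10) − 305.0 = 138.5·ln 22.96 − 305.0 = 138.5·3.1338 − 305.0 = 129.025.
Rounded: (255, 187, 129).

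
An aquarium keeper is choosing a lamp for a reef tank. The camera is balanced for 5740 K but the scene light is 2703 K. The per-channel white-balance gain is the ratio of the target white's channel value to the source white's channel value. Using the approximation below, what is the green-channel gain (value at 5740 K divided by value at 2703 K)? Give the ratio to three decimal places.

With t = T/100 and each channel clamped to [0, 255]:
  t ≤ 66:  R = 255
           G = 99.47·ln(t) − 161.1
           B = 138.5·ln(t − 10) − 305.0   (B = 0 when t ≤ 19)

1.449

At 2703 K (t = 27.03):
  G = 99.47·ln 27.03 − 161.1 = 99.47·3.2969 − 161.1 = 166.847.
At 5740 K (t = 57.4):
  G = 99.47·ln 57.4 − 161.1 = 99.47·4.0500 − 161.1 = 241.758.
Gain = 241.758 / 166.847 = 1.4490 → 1.449.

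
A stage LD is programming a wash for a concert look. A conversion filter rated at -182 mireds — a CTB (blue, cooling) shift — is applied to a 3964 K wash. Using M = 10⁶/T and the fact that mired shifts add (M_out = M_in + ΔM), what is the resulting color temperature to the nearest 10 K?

14230 K

M_in = 10⁶/3964 = 252.27 mireds.
M_out = 252.27 + (-182) = 70.27 mireds.
T_out = 10⁶/70.27 = 14230.7 K → 14230 K.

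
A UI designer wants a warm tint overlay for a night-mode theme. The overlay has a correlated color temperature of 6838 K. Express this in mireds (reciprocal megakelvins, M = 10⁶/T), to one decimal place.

146.2 mireds

M = 10⁶ / 6838 = 146.242 → 146.2 mireds.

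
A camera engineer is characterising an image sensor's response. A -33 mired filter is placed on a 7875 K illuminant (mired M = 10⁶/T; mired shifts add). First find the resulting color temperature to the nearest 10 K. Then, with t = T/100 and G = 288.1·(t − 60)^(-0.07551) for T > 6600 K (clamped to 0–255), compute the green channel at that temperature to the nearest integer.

M_in = 10⁶/7875 = 126.98; M_out = 126.98 + (-33) = 93.98.
T_out = 10⁶/93.98 = 10640.1 K → 10640 K; t = 106.4.
G = 288.1·(106.4 − 60)^(-0.07551) = 288.1·46.4^(-0.07551) = 288.1·0.74845 = 215.628.
Rounded: 216.

216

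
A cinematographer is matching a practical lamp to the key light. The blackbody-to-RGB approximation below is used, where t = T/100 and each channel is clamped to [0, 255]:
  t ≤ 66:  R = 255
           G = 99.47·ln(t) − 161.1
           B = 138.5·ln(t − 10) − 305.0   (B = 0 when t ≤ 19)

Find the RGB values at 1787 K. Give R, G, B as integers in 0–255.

R=255, G=126, B=0

t = 1787/100 = 17.87; the t ≤ 66 branch applies.
R = 255 by definition for t ≤ 66.
G = 99.47·ln 17.87 − 161.1 = 99.47·2.8831 − 161.1 = 125.684.
t = 17.87 ≤ 19, so B = 0.
Rounded: (255, 126, 0).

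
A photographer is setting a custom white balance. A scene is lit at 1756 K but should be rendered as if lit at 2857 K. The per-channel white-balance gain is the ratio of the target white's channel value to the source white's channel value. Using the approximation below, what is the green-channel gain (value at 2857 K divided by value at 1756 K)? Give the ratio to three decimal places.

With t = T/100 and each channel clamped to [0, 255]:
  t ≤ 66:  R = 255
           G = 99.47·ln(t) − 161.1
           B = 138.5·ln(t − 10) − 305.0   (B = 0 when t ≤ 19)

1.391

At 1756 K (t = 17.56):
  G = 99.47·ln 17.56 − 161.1 = 99.47·2.8656 − 161.1 = 123.944.
At 2857 K (t = 28.57):
  G = 99.47·ln 28.57 − 161.1 = 99.47·3.3524 − 161.1 = 172.359.
Gain = 172.359 / 123.944 = 1.3906 → 1.391.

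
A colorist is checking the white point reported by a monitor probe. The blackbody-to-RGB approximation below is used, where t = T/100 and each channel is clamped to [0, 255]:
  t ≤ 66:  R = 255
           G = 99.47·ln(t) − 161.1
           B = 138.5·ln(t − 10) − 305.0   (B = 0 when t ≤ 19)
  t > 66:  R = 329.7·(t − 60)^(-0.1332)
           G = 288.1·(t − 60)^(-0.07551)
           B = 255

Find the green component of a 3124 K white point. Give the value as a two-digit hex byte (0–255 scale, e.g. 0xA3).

0xB5

t = 3124/100 = 31.24; the t ≤ 66 branch applies.
G = 99.47·ln 31.24 − 161.1 = 99.47·3.4417 − 161.1 = 181.246.
Rounded: 181; in hex, 0xB5.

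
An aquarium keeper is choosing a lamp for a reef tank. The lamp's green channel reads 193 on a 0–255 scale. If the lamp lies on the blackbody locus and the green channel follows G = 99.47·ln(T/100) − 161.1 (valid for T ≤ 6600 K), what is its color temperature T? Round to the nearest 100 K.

ln t = (193 + 161.1) / 99.47 = 3.5599.
t = e^3.5599 = 35.159.
T = 100·t = 3516 K → 3500 K to the nearest 100 K.

3500 K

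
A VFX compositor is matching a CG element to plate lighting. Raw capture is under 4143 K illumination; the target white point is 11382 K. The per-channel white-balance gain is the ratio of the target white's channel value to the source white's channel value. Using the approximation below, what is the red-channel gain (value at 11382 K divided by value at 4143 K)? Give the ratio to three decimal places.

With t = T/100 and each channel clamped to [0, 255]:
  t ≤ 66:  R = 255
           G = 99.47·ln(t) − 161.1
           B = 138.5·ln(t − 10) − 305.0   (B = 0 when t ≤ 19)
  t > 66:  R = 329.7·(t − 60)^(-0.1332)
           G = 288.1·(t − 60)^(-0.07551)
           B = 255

At 4143 K (t = 41.43):
  R = 255 by definition for t ≤ 66.
At 11382 K (t = 113.82):
  R = 329.7·(113.82 − 60)^(-0.1332) = 329.7·53.82^(-0.1332) = 329.7·0.58808 = 193.891.
Gain = 193.891 / 255.000 = 0.7604 → 0.760.

0.760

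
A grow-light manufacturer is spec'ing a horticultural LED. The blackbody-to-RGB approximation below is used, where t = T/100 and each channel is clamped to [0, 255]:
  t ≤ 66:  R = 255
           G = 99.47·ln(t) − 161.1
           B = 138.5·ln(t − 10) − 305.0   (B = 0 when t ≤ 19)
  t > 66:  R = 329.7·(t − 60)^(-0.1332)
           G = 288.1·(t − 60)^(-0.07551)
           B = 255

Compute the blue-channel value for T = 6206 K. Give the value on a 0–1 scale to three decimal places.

t = 6206/100 = 62.06; the t ≤ 66 branch applies.
B = 138.5·ln(62.06 − 10) − 305.0 = 138.5·ln 52.06 − 305.0 = 138.5·3.9524 − 305.0 = 242.407.
On a 0–1 scale: 242.407/255 = 0.9506 → 0.951.

0.951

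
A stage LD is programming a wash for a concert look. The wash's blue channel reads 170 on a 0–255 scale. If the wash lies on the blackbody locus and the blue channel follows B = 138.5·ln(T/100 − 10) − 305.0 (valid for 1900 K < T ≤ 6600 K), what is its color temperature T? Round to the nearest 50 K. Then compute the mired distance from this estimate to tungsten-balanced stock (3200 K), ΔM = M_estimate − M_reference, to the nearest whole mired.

ln(t − 10) = (170 + 305.0) / 138.5 = 3.4296.
t − 10 = e^3.4296 = 30.864, so t = 40.864.
T = 100·t = 4086 K → 4100 K to the nearest 50 K.
M_estimate = 10⁶/4100 = 243.90; M_reference = 10⁶/3200 = 312.50.
ΔM = 243.90 − 312.50 = -68.60 → -69 mireds.

-69 mireds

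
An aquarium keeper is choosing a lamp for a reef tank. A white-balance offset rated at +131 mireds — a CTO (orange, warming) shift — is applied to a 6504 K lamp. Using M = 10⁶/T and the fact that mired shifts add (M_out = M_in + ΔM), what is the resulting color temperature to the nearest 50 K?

M_in = 10⁶/6504 = 153.75 mireds.
M_out = 153.75 + (+131) = 284.75 mireds.
T_out = 10⁶/284.75 = 3511.8 K → 3500 K.

3500 K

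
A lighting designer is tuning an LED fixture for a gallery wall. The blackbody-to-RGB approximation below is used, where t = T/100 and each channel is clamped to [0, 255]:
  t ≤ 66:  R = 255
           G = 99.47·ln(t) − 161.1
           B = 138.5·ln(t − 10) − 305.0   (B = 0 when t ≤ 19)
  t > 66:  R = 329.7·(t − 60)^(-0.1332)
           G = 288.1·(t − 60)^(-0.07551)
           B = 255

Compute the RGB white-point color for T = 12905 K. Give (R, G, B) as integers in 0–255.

t = 12905/100 = 129.05; the t > 66 branch applies.
R = 329.7·(129.05 − 60)^(-0.1332) = 329.7·69.05^(-0.1332) = 329.7·0.56888 = 187.561.
G = 288.1·(129.05 − 60)^(-0.07551) = 288.1·69.05^(-0.07551) = 288.1·0.72631 = 209.251.
B = 255 by definition for t > 66.
Rounded: (188, 209, 255).

(188, 209, 255)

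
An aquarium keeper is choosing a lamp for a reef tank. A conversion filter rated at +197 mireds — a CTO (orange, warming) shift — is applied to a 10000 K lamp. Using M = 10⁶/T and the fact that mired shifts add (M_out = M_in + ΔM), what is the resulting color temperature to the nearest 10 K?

M_in = 10⁶/10000 = 100.00 mireds.
M_out = 100.00 + (+197) = 297.00 mireds.
T_out = 10⁶/297.00 = 3367.0 K → 3370 K.

3370 K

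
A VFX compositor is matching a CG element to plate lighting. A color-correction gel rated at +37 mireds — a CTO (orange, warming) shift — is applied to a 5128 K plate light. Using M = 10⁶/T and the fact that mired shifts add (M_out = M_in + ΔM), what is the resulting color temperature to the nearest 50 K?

M_in = 10⁶/5128 = 195.01 mireds.
M_out = 195.01 + (+37) = 232.01 mireds.
T_out = 10⁶/232.01 = 4310.2 K → 4300 K.

4300 K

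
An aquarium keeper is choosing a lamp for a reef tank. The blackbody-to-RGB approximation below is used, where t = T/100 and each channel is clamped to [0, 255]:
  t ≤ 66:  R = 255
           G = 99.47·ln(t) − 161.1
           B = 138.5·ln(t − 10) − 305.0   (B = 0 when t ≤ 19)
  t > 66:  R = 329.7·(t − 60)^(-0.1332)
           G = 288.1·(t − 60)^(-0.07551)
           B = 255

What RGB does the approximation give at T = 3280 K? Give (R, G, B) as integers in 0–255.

t = 3280/100 = 32.8; the t ≤ 66 branch applies.
R = 255 by definition for t ≤ 66.
G = 99.47·ln 32.8 − 161.1 = 99.47·3.4904 − 161.1 = 186.093.
B = 138.5·ln(32.8 − 10) − 305.0 = 138.5·ln 22.8 − 305.0 = 138.5·3.1268 − 305.0 = 128.056.
Rounded: (255, 186, 128).

(255, 186, 128)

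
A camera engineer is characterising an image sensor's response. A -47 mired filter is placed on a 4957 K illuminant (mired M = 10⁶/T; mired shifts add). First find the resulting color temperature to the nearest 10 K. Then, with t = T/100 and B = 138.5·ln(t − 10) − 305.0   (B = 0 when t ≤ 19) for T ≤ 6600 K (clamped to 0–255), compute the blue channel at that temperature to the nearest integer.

249

M_in = 10⁶/4957 = 201.73; M_out = 201.73 + (-47) = 154.73.
T_out = 10⁶/154.73 = 6462.7 K → 6460 K; t = 64.6.
B = 138.5·ln(64.6 − 10) − 305.0 = 138.5·ln 54.6 − 305.0 = 138.5·4.0000 − 305.0 = 249.005.
Rounded: 249.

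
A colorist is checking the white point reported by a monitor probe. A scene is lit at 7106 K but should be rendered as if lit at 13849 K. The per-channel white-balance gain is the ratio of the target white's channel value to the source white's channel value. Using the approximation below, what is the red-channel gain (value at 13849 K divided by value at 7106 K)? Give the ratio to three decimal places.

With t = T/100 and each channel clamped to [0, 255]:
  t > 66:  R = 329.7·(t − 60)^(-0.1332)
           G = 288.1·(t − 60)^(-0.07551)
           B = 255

At 7106 K (t = 71.06):
  R = 329.7·(71.06 − 60)^(-0.1332) = 329.7·11.06^(-0.1332) = 329.7·0.72606 = 239.382.
At 13849 K (t = 138.49):
  R = 329.7·(138.49 − 60)^(-0.1332) = 329.7·78.49^(-0.1332) = 329.7·0.55926 = 184.387.
Gain = 184.387 / 239.382 = 0.7703 → 0.770.

0.770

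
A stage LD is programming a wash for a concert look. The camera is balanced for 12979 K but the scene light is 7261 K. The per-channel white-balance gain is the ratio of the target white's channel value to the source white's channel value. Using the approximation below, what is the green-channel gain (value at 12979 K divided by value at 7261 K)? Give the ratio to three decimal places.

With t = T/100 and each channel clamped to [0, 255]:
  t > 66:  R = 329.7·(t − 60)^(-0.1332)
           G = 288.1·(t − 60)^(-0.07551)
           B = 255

0.879

At 7261 K (t = 72.61):
  G = 288.1·(72.61 − 60)^(-0.07551) = 288.1·12.61^(-0.07551) = 288.1·0.82582 = 237.919.
At 12979 K (t = 129.79):
  G = 288.1·(129.79 − 60)^(-0.07551) = 288.1·69.79^(-0.07551) = 288.1·0.72573 = 209.083.
Gain = 209.083 / 237.919 = 0.8788 → 0.879.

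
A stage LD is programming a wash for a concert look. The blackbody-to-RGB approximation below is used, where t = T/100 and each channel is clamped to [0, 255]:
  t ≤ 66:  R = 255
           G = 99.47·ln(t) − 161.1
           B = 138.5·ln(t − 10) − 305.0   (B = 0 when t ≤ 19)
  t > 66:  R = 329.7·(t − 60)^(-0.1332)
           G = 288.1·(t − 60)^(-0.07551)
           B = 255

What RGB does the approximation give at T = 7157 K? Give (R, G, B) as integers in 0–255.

t = 7157/100 = 71.57; the t > 66 branch applies.
R = 329.7·(71.57 − 60)^(-0.1332) = 329.7·11.57^(-0.1332) = 329.7·0.72171 = 237.948.
G = 288.1·(71.57 − 60)^(-0.07551) = 288.1·11.57^(-0.07551) = 288.1·0.83120 = 239.470.
B = 255 by definition for t > 66.
Rounded: (238, 239, 255).

(238, 239, 255)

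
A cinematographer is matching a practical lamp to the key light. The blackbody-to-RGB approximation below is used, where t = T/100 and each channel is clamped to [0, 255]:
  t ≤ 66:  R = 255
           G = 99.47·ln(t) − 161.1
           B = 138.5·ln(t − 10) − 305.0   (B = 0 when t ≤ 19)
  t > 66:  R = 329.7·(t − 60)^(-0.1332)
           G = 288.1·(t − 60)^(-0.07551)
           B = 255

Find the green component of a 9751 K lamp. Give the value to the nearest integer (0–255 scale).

t = 9751/100 = 97.51; the t > 66 branch applies.
G = 288.1·(97.51 − 60)^(-0.07551) = 288.1·37.51^(-0.07551) = 288.1·0.76056 = 219.119.
Rounded: 219.

219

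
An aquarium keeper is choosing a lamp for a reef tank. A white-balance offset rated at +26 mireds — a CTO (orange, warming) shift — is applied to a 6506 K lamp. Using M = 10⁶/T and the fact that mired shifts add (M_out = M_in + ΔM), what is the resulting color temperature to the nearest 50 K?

5550 K

M_in = 10⁶/6506 = 153.70 mireds.
M_out = 153.70 + (+26) = 179.70 mireds.
T_out = 10⁶/179.70 = 5564.7 K → 5550 K.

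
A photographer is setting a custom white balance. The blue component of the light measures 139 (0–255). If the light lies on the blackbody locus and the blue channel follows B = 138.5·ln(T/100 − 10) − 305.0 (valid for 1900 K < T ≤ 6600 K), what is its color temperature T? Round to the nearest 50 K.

3450 K

ln(t − 10) = (139 + 305.0) / 138.5 = 3.2058.
t − 10 = e^3.2058 = 24.675, so t = 34.675.
T = 100·t = 3467 K → 3450 K to the nearest 50 K.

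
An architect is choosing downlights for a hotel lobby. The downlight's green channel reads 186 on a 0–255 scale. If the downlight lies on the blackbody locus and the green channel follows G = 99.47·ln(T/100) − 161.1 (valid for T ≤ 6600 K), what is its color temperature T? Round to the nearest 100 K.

ln t = (186 + 161.1) / 99.47 = 3.4895.
t = e^3.4895 = 32.769.
T = 100·t = 3277 K → 3300 K to the nearest 100 K.

3300 K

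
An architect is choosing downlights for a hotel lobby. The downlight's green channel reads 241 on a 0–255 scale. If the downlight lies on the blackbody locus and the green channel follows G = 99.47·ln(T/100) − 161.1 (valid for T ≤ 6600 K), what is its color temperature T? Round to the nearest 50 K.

ln t = (241 + 161.1) / 99.47 = 4.0424.
t = e^4.0424 = 56.964.
T = 100·t = 5696 K → 5700 K to the nearest 50 K.

5700 K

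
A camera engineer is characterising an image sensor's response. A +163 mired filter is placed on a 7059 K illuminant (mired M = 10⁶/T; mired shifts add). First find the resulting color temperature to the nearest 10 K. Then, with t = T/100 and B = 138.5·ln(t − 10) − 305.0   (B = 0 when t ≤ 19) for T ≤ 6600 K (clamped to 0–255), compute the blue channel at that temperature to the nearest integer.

M_in = 10⁶/7059 = 141.66; M_out = 141.66 + (+163) = 304.66.
T_out = 10⁶/304.66 = 3282.3 K → 3280 K; t = 32.8.
B = 138.5·ln(32.8 − 10) − 305.0 = 138.5·ln 22.8 − 305.0 = 138.5·3.1268 − 305.0 = 128.056.
Rounded: 128.

128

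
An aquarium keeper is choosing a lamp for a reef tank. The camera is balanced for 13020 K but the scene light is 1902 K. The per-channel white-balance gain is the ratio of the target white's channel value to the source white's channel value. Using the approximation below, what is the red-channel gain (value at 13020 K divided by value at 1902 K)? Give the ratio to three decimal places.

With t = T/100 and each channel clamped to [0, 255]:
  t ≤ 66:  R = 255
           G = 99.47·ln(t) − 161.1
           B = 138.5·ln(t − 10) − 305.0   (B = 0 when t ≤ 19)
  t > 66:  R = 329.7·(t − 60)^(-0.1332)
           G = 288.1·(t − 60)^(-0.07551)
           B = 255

At 1902 K (t = 19.02):
  R = 255 by definition for t ≤ 66.
At 13020 K (t = 130.2):
  R = 329.7·(130.2 − 60)^(-0.1332) = 329.7·70.2^(-0.1332) = 329.7·0.56763 = 187.149.
Gain = 187.149 / 255.000 = 0.7339 → 0.734.

0.734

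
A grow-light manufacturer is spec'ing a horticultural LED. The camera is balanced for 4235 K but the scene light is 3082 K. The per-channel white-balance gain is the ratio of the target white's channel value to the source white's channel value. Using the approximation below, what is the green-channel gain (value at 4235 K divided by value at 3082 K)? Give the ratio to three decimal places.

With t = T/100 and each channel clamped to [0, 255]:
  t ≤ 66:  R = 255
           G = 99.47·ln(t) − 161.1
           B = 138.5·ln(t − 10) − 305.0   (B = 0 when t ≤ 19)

At 3082 K (t = 30.82):
  G = 99.47·ln 30.82 − 161.1 = 99.47·3.4282 − 161.1 = 179.899.
At 4235 K (t = 42.35):
  G = 99.47·ln 42.35 − 161.1 = 99.47·3.7460 − 161.1 = 211.511.
Gain = 211.511 / 179.899 = 1.1757 → 1.176.

1.176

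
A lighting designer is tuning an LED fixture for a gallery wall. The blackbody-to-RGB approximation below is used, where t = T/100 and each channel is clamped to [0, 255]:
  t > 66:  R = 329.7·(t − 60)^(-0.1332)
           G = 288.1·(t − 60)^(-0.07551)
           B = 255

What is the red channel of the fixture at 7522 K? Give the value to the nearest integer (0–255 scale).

229

t = 7522/100 = 75.22; the t > 66 branch applies.
R = 329.7·(75.22 − 60)^(-0.1332) = 329.7·15.22^(-0.1332) = 329.7·0.69583 = 229.415.
Rounded: 229.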